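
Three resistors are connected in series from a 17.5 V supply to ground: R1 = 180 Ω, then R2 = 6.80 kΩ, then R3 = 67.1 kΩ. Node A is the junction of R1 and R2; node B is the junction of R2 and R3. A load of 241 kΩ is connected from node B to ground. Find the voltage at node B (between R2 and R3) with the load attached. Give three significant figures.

V ≈ 15.4 V

At node B, R3 is in parallel with the load: R3‖R_L = 52490 Ω.
Below node A the resistance is R2 + (R3‖R_L) = 59290 Ω, so V_A = 17.5 × 59290/59470 = 17.45 V.
Then V_B = V_A × (R3‖R_L)/(R2 + R3‖R_L) = 17.45 × 52490/59290 = 15.4 V.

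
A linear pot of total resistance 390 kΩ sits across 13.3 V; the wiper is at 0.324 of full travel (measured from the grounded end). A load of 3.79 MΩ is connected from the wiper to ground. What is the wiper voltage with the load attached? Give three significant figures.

The wiper splits the pot into (1−α)R = 263.6 kΩ above and αR = 126.4 kΩ below.
Lower section ‖ load = 122.3 kΩ.
V_wiper = 13.3 × 122.3/(263.6 + 122.3) = 4.21 V.

V ≈ 4.21 V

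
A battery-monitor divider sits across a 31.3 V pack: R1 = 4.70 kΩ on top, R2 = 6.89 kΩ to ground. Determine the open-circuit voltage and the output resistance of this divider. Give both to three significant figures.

V_th is the open-circuit tap voltage: 31.3 × 6.89/(4.70 + 6.89) = 18.6 V.
With the supply zeroed, R1 and R2 appear in parallel from the tap: R_th = R1‖R2 = (4.70 × 6.89)/11.59 = 2.79 kΩ.

V_th = 18.6 V, R_th = 2.79 kΩ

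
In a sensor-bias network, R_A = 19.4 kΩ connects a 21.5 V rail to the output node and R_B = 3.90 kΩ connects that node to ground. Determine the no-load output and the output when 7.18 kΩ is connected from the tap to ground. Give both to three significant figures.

Open-circuit: V = 21.5 × 3.90/(19.4 + 3.90) = 3.60 V.
With the load, R_B becomes R_B‖R_L = 2.527 kΩ, so V = 21.5 × 2.527/21.93 = 2.48 V.

Unloaded: 3.60 V; loaded: 2.48 V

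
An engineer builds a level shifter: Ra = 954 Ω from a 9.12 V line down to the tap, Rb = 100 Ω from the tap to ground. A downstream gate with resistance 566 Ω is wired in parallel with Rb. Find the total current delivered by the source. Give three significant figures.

Rb‖R_L = 84.98 Ω, so the source sees Ra + Rb‖R_L = 1039 Ω.
I = 9.12 V / 1039 Ω = 8.78 mA.

I ≈ 8.78 mA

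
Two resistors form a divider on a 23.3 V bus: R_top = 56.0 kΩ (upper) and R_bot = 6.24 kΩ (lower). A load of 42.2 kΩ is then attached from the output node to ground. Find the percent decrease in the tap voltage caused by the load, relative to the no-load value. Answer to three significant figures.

The divider's output (Thévenin) resistance is R_top‖R_bot = 5.614 kΩ.
Fractional drop under load = R_th/(R_th + R_L) = 5.614 / (5.614 + 42.2) = 0.1174.
So the output falls by 11.7 %.

11.7 %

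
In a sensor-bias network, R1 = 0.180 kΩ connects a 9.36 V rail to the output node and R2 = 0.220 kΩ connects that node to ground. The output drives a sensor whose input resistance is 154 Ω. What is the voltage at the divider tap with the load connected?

The load sits in parallel with R2: R2‖R_L = (220 × 154) / (220 + 154) = 90.59 Ω.
V_out = 9.36 × 90.59 / (180 + 90.59) = 9.36 × 90.59/270.6 = 3.13 V.

V_out ≈ 3.13 V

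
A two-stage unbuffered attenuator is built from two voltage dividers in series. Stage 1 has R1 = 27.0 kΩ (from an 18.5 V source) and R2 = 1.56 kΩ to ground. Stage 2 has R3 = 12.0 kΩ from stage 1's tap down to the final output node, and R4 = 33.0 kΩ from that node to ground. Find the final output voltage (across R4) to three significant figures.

Stage 2 presents R3+R4 = 45.00 kΩ as a load on stage 1's tap.
Stage 1's lower leg becomes R2‖(R3+R4) = 1.508 kΩ, so V_mid = 18.5 × 1.508/28.51 = 0.9784 V.
Stage 2 is itself unloaded: V_out = V_mid × R4/(R3+R4) = 0.9784 × 33.0/45.00 = 0.718 V.

V_out ≈ 0.718 V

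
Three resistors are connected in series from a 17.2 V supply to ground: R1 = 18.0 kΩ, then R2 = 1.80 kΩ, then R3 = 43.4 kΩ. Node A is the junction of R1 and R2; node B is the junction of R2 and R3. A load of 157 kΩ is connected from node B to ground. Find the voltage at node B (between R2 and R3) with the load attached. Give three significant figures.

At node B, R3 is in parallel with the load: R3‖R_L = 34.00 kΩ.
Below node A the resistance is R2 + (R3‖R_L) = 35.80 kΩ, so V_A = 17.2 × 35.80/53.80 = 11.45 V.
Then V_B = V_A × (R3‖R_L)/(R2 + R3‖R_L) = 11.45 × 34.00/35.80 = 10.9 V.

V ≈ 10.9 V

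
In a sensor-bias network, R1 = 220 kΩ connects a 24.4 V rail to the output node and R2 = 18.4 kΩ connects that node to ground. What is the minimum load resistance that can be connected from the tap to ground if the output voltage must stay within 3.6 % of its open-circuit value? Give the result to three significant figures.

Output resistance R_th = R1‖R2 = (220 × 18.4)/238.4 = 16.98 kΩ.
The fractional drop is R_th/(R_th + R_L); requiring this ≤ 0.0360 gives R_L ≥ R_th(1/0.0360 − 1) = 16.98 × 26.78 = 455 kΩ.

R_L(min) ≈ 455 kΩ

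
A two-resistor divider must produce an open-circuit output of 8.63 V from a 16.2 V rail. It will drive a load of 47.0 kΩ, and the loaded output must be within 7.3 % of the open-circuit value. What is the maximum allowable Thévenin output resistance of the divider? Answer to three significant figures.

R_th ≤ 3.70 kΩ

Loading drop = R_th/(R_th + R_L) ≤ 0.0730, so R_th ≤ R_L · ε/(1−ε) = 47.0 kΩ × 0.0730/0.9270 = 3.70 kΩ.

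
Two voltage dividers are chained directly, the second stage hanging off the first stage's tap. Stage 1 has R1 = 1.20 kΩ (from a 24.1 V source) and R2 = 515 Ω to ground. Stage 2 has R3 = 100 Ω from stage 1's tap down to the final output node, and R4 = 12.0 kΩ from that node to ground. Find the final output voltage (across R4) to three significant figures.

Stage 2 presents R3+R4 = 12100 Ω as a load on stage 1's tap.
Stage 1's lower leg becomes R2‖(R3+R4) = 494.0 Ω, so V_mid = 24.1 × 494.0/1694 = 7.028 V.
Stage 2 is itself unloaded: V_out = V_mid × R4/(R3+R4) = 7.028 × 12000/12100 = 6.97 V.

V_out ≈ 6.97 V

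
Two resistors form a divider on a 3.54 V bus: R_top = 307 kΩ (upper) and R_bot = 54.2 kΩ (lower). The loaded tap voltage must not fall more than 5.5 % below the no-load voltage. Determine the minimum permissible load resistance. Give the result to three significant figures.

Output resistance R_th = R_top‖R_bot = (307 × 54.2)/361.2 = 46.07 kΩ.
The fractional drop is R_th/(R_th + R_L); requiring this ≤ 0.0550 gives R_L ≥ R_th(1/0.0550 − 1) = 46.07 × 17.18 = 792 kΩ.

R_L(min) ≈ 792 kΩ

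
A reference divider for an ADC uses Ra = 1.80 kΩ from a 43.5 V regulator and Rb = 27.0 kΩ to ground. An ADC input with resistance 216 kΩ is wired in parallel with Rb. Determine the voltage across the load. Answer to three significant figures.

The load sits in parallel with Rb: Rb‖R_L = (27.0 × 216) / (27.0 + 216) = 24.00 kΩ.
V_out = 43.5 × 24.00 / (1.80 + 24.00) = 43.5 × 24.00/25.80 = 40.5 V.

V_out ≈ 40.5 V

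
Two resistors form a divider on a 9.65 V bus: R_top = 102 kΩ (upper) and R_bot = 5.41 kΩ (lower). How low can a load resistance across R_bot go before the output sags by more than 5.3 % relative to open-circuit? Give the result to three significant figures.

R_L(min) ≈ 91.8 kΩ

Output resistance R_th = R_top‖R_bot = (102 × 5.41)/107.4 = 5.138 kΩ.
The fractional drop is R_th/(R_th + R_L); requiring this ≤ 0.0530 gives R_L ≥ R_th(1/0.0530 − 1) = 5.138 × 17.87 = 91.8 kΩ.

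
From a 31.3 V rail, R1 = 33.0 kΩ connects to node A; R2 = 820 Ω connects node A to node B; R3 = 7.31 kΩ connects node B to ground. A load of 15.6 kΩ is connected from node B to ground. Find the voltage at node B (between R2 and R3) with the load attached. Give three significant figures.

V ≈ 4.02 V

At node B, R3 is in parallel with the load: R3‖R_L = 4978 Ω.
Below node A the resistance is R2 + (R3‖R_L) = 5798 Ω, so V_A = 31.3 × 5798/38800 = 4.677 V.
Then V_B = V_A × (R3‖R_L)/(R2 + R3‖R_L) = 4.677 × 4978/5798 = 4.02 V.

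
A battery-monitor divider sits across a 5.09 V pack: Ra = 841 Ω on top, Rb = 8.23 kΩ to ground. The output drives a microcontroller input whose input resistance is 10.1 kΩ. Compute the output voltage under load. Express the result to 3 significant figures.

V_out ≈ 4.29 V

The load sits in parallel with Rb: Rb‖R_L = (8230 × 10100) / (8230 + 10100) = 4535 Ω.
V_out = 5.09 × 4535 / (841 + 4535) = 5.09 × 4535/5376 = 4.29 V.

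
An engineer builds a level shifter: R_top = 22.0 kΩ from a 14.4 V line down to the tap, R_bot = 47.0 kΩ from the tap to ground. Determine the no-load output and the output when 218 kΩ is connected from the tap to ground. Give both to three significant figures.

Open-circuit: V = 14.4 × 47.0/(22.0 + 47.0) = 9.81 V.
With the load, R_bot becomes R_bot‖R_L = 38.66 kΩ, so V = 14.4 × 38.66/60.66 = 9.18 V.

Unloaded: 9.81 V; loaded: 9.18 V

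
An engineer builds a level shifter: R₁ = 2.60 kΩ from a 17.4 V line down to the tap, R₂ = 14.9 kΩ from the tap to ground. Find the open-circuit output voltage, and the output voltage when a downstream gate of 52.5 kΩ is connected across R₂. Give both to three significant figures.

Open-circuit: V = 17.4 × 14.9/(2.60 + 14.9) = 14.8 V.
With the load, R₂ becomes R₂‖R_L = 11.61 kΩ, so V = 17.4 × 11.61/14.21 = 14.2 V.

Unloaded: 14.8 V; loaded: 14.2 V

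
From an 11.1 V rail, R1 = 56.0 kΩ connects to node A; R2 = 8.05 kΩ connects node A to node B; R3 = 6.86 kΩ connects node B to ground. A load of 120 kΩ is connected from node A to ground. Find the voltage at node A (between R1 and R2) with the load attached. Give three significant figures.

V ≈ 2.13 V

Below node A the series string R2+R3 = 14.91 kΩ sits in parallel with the 120 kΩ load: 13.26 kΩ.
V_A = 11.1 × 13.26/(56.0 + 13.26) = 2.13 V.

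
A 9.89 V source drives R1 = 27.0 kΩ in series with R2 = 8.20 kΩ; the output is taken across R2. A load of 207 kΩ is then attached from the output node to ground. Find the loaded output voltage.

V_out ≈ 2.24 V

The load sits in parallel with R2: R2‖R_L = (8.20 × 207) / (8.20 + 207) = 7.888 kΩ.
V_out = 9.89 × 7.888 / (27.0 + 7.888) = 9.89 × 7.888/34.89 = 2.24 V.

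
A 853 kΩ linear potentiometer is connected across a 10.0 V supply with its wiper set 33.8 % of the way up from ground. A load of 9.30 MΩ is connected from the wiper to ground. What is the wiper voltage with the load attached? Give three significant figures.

The wiper splits the pot into (1−α)R = 564.7 kΩ above and αR = 288.3 kΩ below.
Lower section ‖ load = 279.6 kΩ.
V_wiper = 10.0 × 279.6/(564.7 + 279.6) = 3.31 V.

V ≈ 3.31 V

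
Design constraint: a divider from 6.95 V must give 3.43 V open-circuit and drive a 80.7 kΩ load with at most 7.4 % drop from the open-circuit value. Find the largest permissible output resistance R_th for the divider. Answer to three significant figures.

R_th ≤ 6.45 kΩ

Loading drop = R_th/(R_th + R_L) ≤ 0.0740, so R_th ≤ R_L · ε/(1−ε) = 80.7 kΩ × 0.0740/0.9260 = 6.45 kΩ.
(Any R1, R2 with R2/(R1+R2) = 0.494 and R1‖R2 ≤ 6.45 kΩ will meet the spec.)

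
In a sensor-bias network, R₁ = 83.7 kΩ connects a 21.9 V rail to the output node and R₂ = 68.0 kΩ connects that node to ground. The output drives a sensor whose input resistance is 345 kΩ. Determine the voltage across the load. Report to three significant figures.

V_out ≈ 8.85 V

The load sits in parallel with R₂: R₂‖R_L = (68.0 × 345) / (68.0 + 345) = 56.80 kΩ.
V_out = 21.9 × 56.80 / (83.7 + 56.80) = 21.9 × 56.80/140.5 = 8.85 V.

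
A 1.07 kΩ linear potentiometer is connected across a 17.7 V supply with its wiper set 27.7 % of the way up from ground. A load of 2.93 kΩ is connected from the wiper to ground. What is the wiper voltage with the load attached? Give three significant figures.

V ≈ 4.57 V

The wiper splits the pot into (1−α)R = 773.6 Ω above and αR = 296.4 Ω below.
Lower section ‖ load = 269.2 Ω.
V_wiper = 17.7 × 269.2/(773.6 + 269.2) = 4.57 V.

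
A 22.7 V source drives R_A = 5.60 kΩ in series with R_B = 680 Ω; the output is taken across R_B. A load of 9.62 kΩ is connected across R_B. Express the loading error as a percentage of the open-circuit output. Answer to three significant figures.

5.93 %

The divider's output (Thévenin) resistance is R_A‖R_B = 606.4 Ω.
Fractional drop under load = R_th/(R_th + R_L) = 606.4 / (606.4 + 9620) = 0.05929.
So the output falls by 5.93 %.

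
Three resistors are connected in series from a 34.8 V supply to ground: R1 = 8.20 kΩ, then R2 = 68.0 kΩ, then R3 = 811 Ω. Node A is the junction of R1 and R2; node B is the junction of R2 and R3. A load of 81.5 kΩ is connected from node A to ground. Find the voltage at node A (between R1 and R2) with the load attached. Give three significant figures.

Below node A the series string R2+R3 = 68810 Ω sits in parallel with the 81500 Ω load: 37310 Ω.
V_A = 34.8 × 37310/(8200 + 37310) = 28.5 V.

V ≈ 28.5 V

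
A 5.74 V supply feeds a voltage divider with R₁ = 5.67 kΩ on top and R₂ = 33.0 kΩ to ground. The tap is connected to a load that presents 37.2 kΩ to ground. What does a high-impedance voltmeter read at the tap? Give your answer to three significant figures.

V_out ≈ 4.33 V

The load sits in parallel with R₂: R₂‖R_L = (33.0 × 37.2) / (33.0 + 37.2) = 17.49 kΩ.
V_out = 5.74 × 17.49 / (5.67 + 17.49) = 5.74 × 17.49/23.16 = 4.33 V.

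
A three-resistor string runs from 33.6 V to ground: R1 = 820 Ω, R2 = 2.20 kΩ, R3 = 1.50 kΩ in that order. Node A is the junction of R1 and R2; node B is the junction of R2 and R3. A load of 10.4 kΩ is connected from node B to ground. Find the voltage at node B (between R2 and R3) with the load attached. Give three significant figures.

V ≈ 10.2 V

At node B, R3 is in parallel with the load: R3‖R_L = 1311 Ω.
Below node A the resistance is R2 + (R3‖R_L) = 3511 Ω, so V_A = 33.6 × 3511/4331 = 27.24 V.
Then V_B = V_A × (R3‖R_L)/(R2 + R3‖R_L) = 27.24 × 1311/3511 = 10.2 V.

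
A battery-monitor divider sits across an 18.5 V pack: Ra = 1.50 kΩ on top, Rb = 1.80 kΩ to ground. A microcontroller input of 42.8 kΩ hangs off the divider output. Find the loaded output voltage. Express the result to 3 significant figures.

V_out ≈ 9.90 V

The load sits in parallel with Rb: Rb‖R_L = (1.80 × 42.8) / (1.80 + 42.8) = 1.727 kΩ.
V_out = 18.5 × 1.727 / (1.50 + 1.727) = 18.5 × 1.727/3.227 = 9.90 V.
(Unloaded it would have been 10.1 V.)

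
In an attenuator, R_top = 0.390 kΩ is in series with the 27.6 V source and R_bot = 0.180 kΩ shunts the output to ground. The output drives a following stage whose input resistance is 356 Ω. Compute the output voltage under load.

V_out ≈ 6.48 V

The load sits in parallel with R_bot: R_bot‖R_L = (180 × 356) / (180 + 356) = 119.6 Ω.
V_out = 27.6 × 119.6 / (390 + 119.6) = 27.6 × 119.6/509.6 = 6.48 V.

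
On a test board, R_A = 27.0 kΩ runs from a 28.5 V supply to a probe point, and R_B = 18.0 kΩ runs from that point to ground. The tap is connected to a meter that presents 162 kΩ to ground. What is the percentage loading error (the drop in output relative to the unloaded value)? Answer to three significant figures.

6.25 %

The divider's output (Thévenin) resistance is R_A‖R_B = 10.80 kΩ.
Fractional drop under load = R_th/(R_th + R_L) = 10.80 / (10.80 + 162) = 0.06250.
So the output falls by 6.25 %.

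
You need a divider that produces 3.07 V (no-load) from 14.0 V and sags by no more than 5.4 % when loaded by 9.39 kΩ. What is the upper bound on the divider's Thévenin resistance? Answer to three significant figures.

R_th ≤ 536 Ω

Loading drop = R_th/(R_th + R_L) ≤ 0.0540, so R_th ≤ R_L · ε/(1−ε) = 9.39 kΩ × 0.0540/0.9460 = 536 Ω.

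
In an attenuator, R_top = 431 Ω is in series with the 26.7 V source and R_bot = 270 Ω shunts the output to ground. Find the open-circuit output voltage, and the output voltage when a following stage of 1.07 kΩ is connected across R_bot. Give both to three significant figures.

Unloaded: 10.3 V; loaded: 8.90 V

Open-circuit: V = 26.7 × 270/(431 + 270) = 10.3 V.
With the load, R_bot becomes R_bot‖R_L = 215.6 Ω, so V = 26.7 × 215.6/646.6 = 8.90 V.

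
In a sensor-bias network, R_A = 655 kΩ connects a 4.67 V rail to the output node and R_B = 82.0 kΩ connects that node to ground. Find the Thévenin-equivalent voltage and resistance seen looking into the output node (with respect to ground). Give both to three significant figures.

V_th is the open-circuit tap voltage: 4.67 × 82.0/(655 + 82.0) = 0.520 V.
With the supply zeroed, R_A and R_B appear in parallel from the tap: R_th = R_A‖R_B = (655 × 82.0)/737.0 = 72.9 kΩ.

V_th = 0.520 V, R_th = 72.9 kΩ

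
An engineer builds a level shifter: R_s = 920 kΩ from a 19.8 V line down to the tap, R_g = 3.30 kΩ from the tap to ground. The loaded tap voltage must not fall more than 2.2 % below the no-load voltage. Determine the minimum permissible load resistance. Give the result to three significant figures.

Output resistance R_th = R_s‖R_g = (920 × 3.30)/923.3 = 3.288 kΩ.
The fractional drop is R_th/(R_th + R_L); requiring this ≤ 0.0220 gives R_L ≥ R_th(1/0.0220 − 1) = 3.288 × 44.45 = 146 kΩ.

R_L(min) ≈ 146 kΩ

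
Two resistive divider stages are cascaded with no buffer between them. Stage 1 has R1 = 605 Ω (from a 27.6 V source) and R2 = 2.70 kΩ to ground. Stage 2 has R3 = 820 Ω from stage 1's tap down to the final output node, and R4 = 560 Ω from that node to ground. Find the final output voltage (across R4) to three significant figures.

Stage 2 presents R3+R4 = 1380 Ω as a load on stage 1's tap.
Stage 1's lower leg becomes R2‖(R3+R4) = 913.2 Ω, so V_mid = 27.6 × 913.2/1518 = 16.60 V.
Stage 2 is itself unloaded: V_out = V_mid × R4/(R3+R4) = 16.60 × 560/1380 = 6.74 V.

V_out ≈ 6.74 V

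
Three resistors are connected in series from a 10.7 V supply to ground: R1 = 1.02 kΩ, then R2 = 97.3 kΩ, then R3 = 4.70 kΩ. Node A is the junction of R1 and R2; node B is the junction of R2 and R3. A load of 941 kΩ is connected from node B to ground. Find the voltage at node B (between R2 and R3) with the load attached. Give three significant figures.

V ≈ 0.486 V

At node B, R3 is in parallel with the load: R3‖R_L = 4.677 kΩ.
Below node A the resistance is R2 + (R3‖R_L) = 102.0 kΩ, so V_A = 10.7 × 102.0/103.0 = 10.59 V.
Then V_B = V_A × (R3‖R_L)/(R2 + R3‖R_L) = 10.59 × 4.677/102.0 = 0.486 V.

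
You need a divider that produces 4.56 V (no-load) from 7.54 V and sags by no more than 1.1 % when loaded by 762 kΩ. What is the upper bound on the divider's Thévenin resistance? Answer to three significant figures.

R_th ≤ 8.48 kΩ

Loading drop = R_th/(R_th + R_L) ≤ 0.0110, so R_th ≤ R_L · ε/(1−ε) = 762 kΩ × 0.0110/0.9890 = 8.48 kΩ.
(Any R1, R2 with R2/(R1+R2) = 0.605 and R1‖R2 ≤ 8.48 kΩ will meet the spec.)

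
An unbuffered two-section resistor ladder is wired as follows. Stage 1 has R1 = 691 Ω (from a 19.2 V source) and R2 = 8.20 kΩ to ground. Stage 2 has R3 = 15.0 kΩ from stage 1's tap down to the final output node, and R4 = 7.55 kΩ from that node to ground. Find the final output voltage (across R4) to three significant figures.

Stage 2 presents R3+R4 = 22550 Ω as a load on stage 1's tap.
Stage 1's lower leg becomes R2‖(R3+R4) = 6013 Ω, so V_mid = 19.2 × 6013/6704 = 17.22 V.
Stage 2 is itself unloaded: V_out = V_mid × R4/(R3+R4) = 17.22 × 7550/22550 = 5.77 V.

V_out ≈ 5.77 V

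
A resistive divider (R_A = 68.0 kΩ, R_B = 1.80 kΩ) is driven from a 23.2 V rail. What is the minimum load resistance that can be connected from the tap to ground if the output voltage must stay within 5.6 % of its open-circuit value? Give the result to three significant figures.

Output resistance R_th = R_A‖R_B = (68.0 × 1.80)/69.80 = 1.754 kΩ.
The fractional drop is R_th/(R_th + R_L); requiring this ≤ 0.0560 gives R_L ≥ R_th(1/0.0560 − 1) = 1.754 × 16.86 = 29.6 kΩ.

R_L(min) ≈ 29.6 kΩ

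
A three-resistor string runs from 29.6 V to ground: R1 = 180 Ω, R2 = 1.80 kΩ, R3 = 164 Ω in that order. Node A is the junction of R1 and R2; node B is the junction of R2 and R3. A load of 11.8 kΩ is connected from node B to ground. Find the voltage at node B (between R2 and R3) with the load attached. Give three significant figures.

V ≈ 2.24 V

At node B, R3 is in parallel with the load: R3‖R_L = 161.8 Ω.
Below node A the resistance is R2 + (R3‖R_L) = 1962 Ω, so V_A = 29.6 × 1962/2142 = 27.11 V.
Then V_B = V_A × (R3‖R_L)/(R2 + R3‖R_L) = 27.11 × 161.8/1962 = 2.24 V.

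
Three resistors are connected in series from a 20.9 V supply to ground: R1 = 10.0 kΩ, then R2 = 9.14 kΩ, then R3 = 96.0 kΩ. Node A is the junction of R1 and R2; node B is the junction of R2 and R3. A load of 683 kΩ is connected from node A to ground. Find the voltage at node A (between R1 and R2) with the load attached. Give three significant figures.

V ≈ 18.8 V

Below node A the series string R2+R3 = 105.1 kΩ sits in parallel with the 683 kΩ load: 91.11 kΩ.
V_A = 20.9 × 91.11/(10.0 + 91.11) = 18.8 V.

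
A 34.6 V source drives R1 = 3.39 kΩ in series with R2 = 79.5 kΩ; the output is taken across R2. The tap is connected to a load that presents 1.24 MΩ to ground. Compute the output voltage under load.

V_out ≈ 33.1 V

The load sits in parallel with R2: R2‖R_L = (79.5 × 1240) / (79.5 + 1240) = 74.71 kΩ.
V_out = 34.6 × 74.71 / (3.39 + 74.71) = 34.6 × 74.71/78.10 = 33.1 V.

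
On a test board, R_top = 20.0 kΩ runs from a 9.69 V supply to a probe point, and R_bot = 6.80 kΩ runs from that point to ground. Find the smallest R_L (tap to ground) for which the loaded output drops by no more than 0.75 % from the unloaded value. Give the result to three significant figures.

Output resistance R_th = R_top‖R_bot = (20.0 × 6.80)/26.80 = 5.075 kΩ.
The fractional drop is R_th/(R_th + R_L); requiring this ≤ 0.00750 gives R_L ≥ R_th(1/0.00750 − 1) = 5.075 × 132.3 = 672 kΩ.

R_L(min) ≈ 672 kΩ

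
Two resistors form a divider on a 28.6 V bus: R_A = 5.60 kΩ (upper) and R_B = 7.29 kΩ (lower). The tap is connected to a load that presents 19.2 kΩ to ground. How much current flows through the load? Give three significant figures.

R_B‖R_L = 5.284 kΩ; V_out = 28.6 × 5.284/10.88 = 13.88 V.
I_L = V_out / R_L = 13.88 / 19.2 kΩ = 0.723 mA.

I_L ≈ 0.723 mA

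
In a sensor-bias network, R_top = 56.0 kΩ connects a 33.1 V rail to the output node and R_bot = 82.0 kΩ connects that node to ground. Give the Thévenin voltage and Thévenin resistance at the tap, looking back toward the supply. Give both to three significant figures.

V_th = 19.7 V, R_th = 33.3 kΩ

V_th is the open-circuit tap voltage: 33.1 × 82.0/(56.0 + 82.0) = 19.7 V.
With the supply zeroed, R_top and R_bot appear in parallel from the tap: R_th = R_top‖R_bot = (56.0 × 82.0)/138.0 = 33.3 kΩ.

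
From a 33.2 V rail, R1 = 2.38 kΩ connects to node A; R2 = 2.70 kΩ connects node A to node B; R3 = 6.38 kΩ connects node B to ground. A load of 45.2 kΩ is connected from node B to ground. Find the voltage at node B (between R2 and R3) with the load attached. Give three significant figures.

V ≈ 17.4 V

At node B, R3 is in parallel with the load: R3‖R_L = 5.591 kΩ.
Below node A the resistance is R2 + (R3‖R_L) = 8.291 kΩ, so V_A = 33.2 × 8.291/10.67 = 25.80 V.
Then V_B = V_A × (R3‖R_L)/(R2 + R3‖R_L) = 25.80 × 5.591/8.291 = 17.4 V.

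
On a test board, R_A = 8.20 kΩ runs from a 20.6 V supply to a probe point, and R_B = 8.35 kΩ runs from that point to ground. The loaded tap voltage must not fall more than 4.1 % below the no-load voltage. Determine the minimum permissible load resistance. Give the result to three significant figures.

R_L(min) ≈ 96.8 kΩ

Output resistance R_th = R_A‖R_B = (8.20 × 8.35)/16.55 = 4.137 kΩ.
The fractional drop is R_th/(R_th + R_L); requiring this ≤ 0.0410 gives R_L ≥ R_th(1/0.0410 − 1) = 4.137 × 23.39 = 96.8 kΩ.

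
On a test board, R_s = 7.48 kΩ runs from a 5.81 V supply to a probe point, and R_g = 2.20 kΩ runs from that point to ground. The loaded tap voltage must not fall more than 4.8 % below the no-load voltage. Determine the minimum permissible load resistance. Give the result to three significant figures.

Output resistance R_th = R_s‖R_g = (7.48 × 2.20)/9.680 = 1.700 kΩ.
The fractional drop is R_th/(R_th + R_L); requiring this ≤ 0.0480 gives R_L ≥ R_th(1/0.0480 − 1) = 1.700 × 19.83 = 33.7 kΩ.

R_L(min) ≈ 33.7 kΩ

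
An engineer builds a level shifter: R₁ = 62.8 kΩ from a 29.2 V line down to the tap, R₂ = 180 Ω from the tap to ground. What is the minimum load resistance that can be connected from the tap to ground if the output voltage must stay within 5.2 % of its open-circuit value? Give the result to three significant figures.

Output resistance R_th = R₁‖R₂ = (62800 × 180)/62980 = 179.5 Ω.
The fractional drop is R_th/(R_th + R_L); requiring this ≤ 0.0520 gives R_L ≥ R_th(1/0.0520 − 1) = 179.5 × 18.23 = 3.27 kΩ.

R_L(min) ≈ 3.27 kΩ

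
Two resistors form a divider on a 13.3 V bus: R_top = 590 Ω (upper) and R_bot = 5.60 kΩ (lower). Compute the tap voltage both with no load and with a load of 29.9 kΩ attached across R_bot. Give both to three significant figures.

Open-circuit: V = 13.3 × 5600/(590 + 5600) = 12.0 V.
With the load, R_bot becomes R_bot‖R_L = 4717 Ω, so V = 13.3 × 4717/5307 = 11.8 V.

Unloaded: 12.0 V; loaded: 11.8 V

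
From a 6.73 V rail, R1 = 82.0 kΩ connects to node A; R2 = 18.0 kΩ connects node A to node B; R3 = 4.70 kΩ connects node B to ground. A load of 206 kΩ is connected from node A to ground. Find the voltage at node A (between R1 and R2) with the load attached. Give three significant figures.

V ≈ 1.34 V

Below node A the series string R2+R3 = 22.70 kΩ sits in parallel with the 206 kΩ load: 20.45 kΩ.
V_A = 6.73 × 20.45/(82.0 + 20.45) = 1.34 V.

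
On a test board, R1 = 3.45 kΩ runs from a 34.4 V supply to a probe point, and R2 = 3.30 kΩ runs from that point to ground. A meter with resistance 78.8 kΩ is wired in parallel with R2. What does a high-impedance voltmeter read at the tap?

V_out ≈ 16.5 V

The load sits in parallel with R2: R2‖R_L = (3.30 × 78.8) / (3.30 + 78.8) = 3.167 kΩ.
V_out = 34.4 × 3.167 / (3.45 + 3.167) = 34.4 × 3.167/6.617 = 16.5 V.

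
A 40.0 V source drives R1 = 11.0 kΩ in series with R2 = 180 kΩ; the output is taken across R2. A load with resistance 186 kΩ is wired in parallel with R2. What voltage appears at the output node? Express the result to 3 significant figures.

V_out ≈ 35.7 V

The load sits in parallel with R2: R2‖R_L = (180 × 186) / (180 + 186) = 91.48 kΩ.
V_out = 40.0 × 91.48 / (11.0 + 91.48) = 40.0 × 91.48/102.5 = 35.7 V.
(Unloaded it would have been 37.7 V.)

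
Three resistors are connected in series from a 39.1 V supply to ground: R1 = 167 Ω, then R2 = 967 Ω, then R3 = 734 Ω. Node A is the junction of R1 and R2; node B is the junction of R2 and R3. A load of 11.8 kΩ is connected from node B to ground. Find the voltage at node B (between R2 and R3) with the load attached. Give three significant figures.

V ≈ 14.8 V

At node B, R3 is in parallel with the load: R3‖R_L = 691.0 Ω.
Below node A the resistance is R2 + (R3‖R_L) = 1658 Ω, so V_A = 39.1 × 1658/1825 = 35.52 V.
Then V_B = V_A × (R3‖R_L)/(R2 + R3‖R_L) = 35.52 × 691.0/1658 = 14.8 V.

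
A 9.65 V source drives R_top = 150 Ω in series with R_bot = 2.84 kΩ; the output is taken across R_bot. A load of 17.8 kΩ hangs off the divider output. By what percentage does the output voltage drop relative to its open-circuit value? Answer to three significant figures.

The divider's output (Thévenin) resistance is R_top‖R_bot = 142.5 Ω.
Fractional drop under load = R_th/(R_th + R_L) = 142.5 / (142.5 + 17800) = 0.007941.
So the output falls by 0.794 %.

0.794 %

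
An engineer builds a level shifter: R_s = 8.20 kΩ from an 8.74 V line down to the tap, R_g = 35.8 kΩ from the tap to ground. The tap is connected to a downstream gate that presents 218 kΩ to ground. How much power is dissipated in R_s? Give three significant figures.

Total resistance from the source is R_s + (R_g‖R_L) = 38.95 kΩ, so I = 8.74/38.95 kΩ = 0.2244 mA.
P = I²·R_s = (0.2244 mA)² × 8.20 kΩ = 0.413 mW.

P ≈ 0.413 mW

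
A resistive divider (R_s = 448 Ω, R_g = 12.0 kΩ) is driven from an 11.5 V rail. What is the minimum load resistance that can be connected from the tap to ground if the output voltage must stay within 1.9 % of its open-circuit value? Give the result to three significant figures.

Output resistance R_th = R_s‖R_g = (448 × 12000)/12450 = 431.9 Ω.
The fractional drop is R_th/(R_th + R_L); requiring this ≤ 0.0190 gives R_L ≥ R_th(1/0.0190 − 1) = 431.9 × 51.63 = 22.3 kΩ.

R_L(min) ≈ 22.3 kΩ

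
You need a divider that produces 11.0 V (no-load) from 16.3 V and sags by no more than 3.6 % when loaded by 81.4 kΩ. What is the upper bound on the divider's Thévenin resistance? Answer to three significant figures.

Loading drop = R_th/(R_th + R_L) ≤ 0.0360, so R_th ≤ R_L · ε/(1−ε) = 81.4 kΩ × 0.0360/0.9640 = 3.04 kΩ.

R_th ≤ 3.04 kΩ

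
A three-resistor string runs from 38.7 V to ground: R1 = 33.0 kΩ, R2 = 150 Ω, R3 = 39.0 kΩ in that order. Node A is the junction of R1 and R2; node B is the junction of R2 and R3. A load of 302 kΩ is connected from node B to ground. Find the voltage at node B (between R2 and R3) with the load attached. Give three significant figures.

At node B, R3 is in parallel with the load: R3‖R_L = 34540 Ω.
Below node A the resistance is R2 + (R3‖R_L) = 34690 Ω, so V_A = 38.7 × 34690/67690 = 19.83 V.
Then V_B = V_A × (R3‖R_L)/(R2 + R3‖R_L) = 19.83 × 34540/34690 = 19.7 V.

V ≈ 19.7 V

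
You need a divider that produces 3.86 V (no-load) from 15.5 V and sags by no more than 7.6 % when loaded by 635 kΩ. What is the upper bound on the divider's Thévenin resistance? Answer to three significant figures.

Loading drop = R_th/(R_th + R_L) ≤ 0.0760, so R_th ≤ R_L · ε/(1−ε) = 635 kΩ × 0.0760/0.9240 = 52.2 kΩ.
(Any R1, R2 with R2/(R1+R2) = 0.249 and R1‖R2 ≤ 52.2 kΩ will meet the spec.)

R_th ≤ 52.2 kΩ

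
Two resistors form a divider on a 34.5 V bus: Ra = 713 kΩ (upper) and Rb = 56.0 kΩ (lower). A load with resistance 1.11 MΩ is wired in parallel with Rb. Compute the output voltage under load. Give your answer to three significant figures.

V_out ≈ 2.40 V

The load sits in parallel with Rb: Rb‖R_L = (56.0 × 1110) / (56.0 + 1110) = 53.31 kΩ.
V_out = 34.5 × 53.31 / (713 + 53.31) = 34.5 × 53.31/766.3 = 2.40 V.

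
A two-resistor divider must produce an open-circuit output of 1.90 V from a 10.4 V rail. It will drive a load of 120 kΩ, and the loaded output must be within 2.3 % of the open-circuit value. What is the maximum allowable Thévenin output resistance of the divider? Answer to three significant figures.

Loading drop = R_th/(R_th + R_L) ≤ 0.0230, so R_th ≤ R_L · ε/(1−ε) = 120 kΩ × 0.0230/0.9770 = 2.82 kΩ.
(Any R1, R2 with R2/(R1+R2) = 0.183 and R1‖R2 ≤ 2.82 kΩ will meet the spec.)

R_th ≤ 2.82 kΩ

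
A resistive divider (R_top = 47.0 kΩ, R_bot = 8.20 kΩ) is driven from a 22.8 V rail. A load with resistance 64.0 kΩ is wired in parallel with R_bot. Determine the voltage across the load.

V_out ≈ 3.05 V

The load sits in parallel with R_bot: R_bot‖R_L = (8.20 × 64.0) / (8.20 + 64.0) = 7.269 kΩ.
V_out = 22.8 × 7.269 / (47.0 + 7.269) = 22.8 × 7.269/54.27 = 3.05 V.
(Unloaded it would have been 3.39 V.)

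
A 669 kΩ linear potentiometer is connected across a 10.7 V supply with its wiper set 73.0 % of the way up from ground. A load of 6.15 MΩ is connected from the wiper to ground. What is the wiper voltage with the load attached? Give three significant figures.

V ≈ 7.65 V

The wiper splits the pot into (1−α)R = 180.6 kΩ above and αR = 488.4 kΩ below.
Lower section ‖ load = 452.4 kΩ.
V_wiper = 10.7 × 452.4/(180.6 + 452.4) = 7.65 V.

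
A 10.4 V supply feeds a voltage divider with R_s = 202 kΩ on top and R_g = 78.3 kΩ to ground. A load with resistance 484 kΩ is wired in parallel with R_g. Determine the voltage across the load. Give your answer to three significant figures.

V_out ≈ 2.60 V

The load sits in parallel with R_g: R_g‖R_L = (78.3 × 484) / (78.3 + 484) = 67.40 kΩ.
V_out = 10.4 × 67.40 / (202 + 67.40) = 10.4 × 67.40/269.4 = 2.60 V.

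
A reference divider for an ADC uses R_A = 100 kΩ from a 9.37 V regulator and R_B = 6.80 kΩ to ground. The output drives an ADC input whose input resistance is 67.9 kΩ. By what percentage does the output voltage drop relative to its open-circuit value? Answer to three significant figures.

8.57 %

Unloaded V = 9.37 × 6.80/106.8 = 0.59659 V.
Loaded: R_B‖R_L = 6.181 kΩ, giving V = 9.37 × 6.181/106.2 = 0.54544 V.
Drop = (0.59659 − 0.54544) / 0.59659 = 8.57 %.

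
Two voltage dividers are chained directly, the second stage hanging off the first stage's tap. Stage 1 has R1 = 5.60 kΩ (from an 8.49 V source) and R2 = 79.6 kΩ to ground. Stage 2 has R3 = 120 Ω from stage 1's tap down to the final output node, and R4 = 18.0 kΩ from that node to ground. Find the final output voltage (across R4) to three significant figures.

V_out ≈ 6.11 V

Stage 2 presents R3+R4 = 18120 Ω as a load on stage 1's tap.
Stage 1's lower leg becomes R2‖(R3+R4) = 14760 Ω, so V_mid = 8.49 × 14760/20360 = 6.155 V.
Stage 2 is itself unloaded: V_out = V_mid × R4/(R3+R4) = 6.155 × 18000/18120 = 6.11 V.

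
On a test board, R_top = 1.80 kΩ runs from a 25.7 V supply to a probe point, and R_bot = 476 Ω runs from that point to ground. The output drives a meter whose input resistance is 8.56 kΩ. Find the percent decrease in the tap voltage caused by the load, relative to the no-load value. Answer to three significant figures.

4.21 %

The divider's output (Thévenin) resistance is R_top‖R_bot = 376.4 Ω.
Fractional drop under load = R_th/(R_th + R_L) = 376.4 / (376.4 + 8560) = 0.04213.
So the output falls by 4.21 %.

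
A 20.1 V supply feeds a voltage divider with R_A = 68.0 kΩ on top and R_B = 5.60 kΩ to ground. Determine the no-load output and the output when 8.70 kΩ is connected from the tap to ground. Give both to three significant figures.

Open-circuit: V = 20.1 × 5.60/(68.0 + 5.60) = 1.53 V.
With the load, R_B becomes R_B‖R_L = 3.407 kΩ, so V = 20.1 × 3.407/71.41 = 0.959 V.

Unloaded: 1.53 V; loaded: 0.959 V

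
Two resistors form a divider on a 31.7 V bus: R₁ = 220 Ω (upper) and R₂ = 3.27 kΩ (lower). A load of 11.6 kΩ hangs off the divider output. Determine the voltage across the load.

The load sits in parallel with R₂: R₂‖R_L = (3270 × 11600) / (3270 + 11600) = 2551 Ω.
V_out = 31.7 × 2551 / (220 + 2551) = 31.7 × 2551/2771 = 29.2 V.

V_out ≈ 29.2 V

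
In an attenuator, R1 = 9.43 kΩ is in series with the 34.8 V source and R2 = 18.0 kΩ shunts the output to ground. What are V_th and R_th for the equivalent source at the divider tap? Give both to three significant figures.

V_th = 22.8 V, R_th = 6.19 kΩ

V_th is the open-circuit tap voltage: 34.8 × 18.0/(9.43 + 18.0) = 22.8 V.
With the supply zeroed, R1 and R2 appear in parallel from the tap: R_th = R1‖R2 = (9.43 × 18.0)/27.43 = 6.19 kΩ.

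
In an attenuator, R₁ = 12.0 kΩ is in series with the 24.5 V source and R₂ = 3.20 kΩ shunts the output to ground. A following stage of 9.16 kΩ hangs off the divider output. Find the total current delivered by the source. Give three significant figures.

R₂‖R_L = 2.372 kΩ, so the source sees R₁ + R₂‖R_L = 14.37 kΩ.
I = 24.5 V / 14.37 kΩ = 1.70 mA.

I ≈ 1.70 mA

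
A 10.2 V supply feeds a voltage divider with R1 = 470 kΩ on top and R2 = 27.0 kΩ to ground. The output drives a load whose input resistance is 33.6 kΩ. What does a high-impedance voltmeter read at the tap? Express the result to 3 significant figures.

The load sits in parallel with R2: R2‖R_L = (27.0 × 33.6) / (27.0 + 33.6) = 14.97 kΩ.
V_out = 10.2 × 14.97 / (470 + 14.97) = 10.2 × 14.97/485.0 = 0.315 V.
(Unloaded it would have been 0.554 V.)

V_out ≈ 0.315 V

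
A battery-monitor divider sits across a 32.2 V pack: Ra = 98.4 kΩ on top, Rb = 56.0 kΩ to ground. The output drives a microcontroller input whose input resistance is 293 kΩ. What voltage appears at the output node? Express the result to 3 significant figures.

V_out ≈ 10.4 V

The load sits in parallel with Rb: Rb‖R_L = (56.0 × 293) / (56.0 + 293) = 47.01 kΩ.
V_out = 32.2 × 47.01 / (98.4 + 47.01) = 32.2 × 47.01/145.4 = 10.4 V.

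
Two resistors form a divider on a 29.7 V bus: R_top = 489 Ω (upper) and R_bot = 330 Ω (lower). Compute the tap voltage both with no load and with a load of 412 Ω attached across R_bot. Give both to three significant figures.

Open-circuit: V = 29.7 × 330/(489 + 330) = 12.0 V.
With the load, R_bot becomes R_bot‖R_L = 183.2 Ω, so V = 29.7 × 183.2/672.2 = 8.10 V.

Unloaded: 12.0 V; loaded: 8.10 V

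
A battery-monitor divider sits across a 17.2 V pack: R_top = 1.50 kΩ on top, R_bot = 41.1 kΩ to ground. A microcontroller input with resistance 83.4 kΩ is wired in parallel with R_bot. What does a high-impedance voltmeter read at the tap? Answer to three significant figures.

The load sits in parallel with R_bot: R_bot‖R_L = (41.1 × 83.4) / (41.1 + 83.4) = 27.53 kΩ.
V_out = 17.2 × 27.53 / (1.50 + 27.53) = 17.2 × 27.53/29.03 = 16.3 V.
(Unloaded it would have been 16.6 V.)

V_out ≈ 16.3 V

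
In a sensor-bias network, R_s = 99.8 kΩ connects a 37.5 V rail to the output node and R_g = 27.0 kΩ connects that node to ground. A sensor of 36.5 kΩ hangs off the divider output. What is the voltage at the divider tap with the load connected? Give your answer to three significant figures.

The load sits in parallel with R_g: R_g‖R_L = (27.0 × 36.5) / (27.0 + 36.5) = 15.52 kΩ.
V_out = 37.5 × 15.52 / (99.8 + 15.52) = 37.5 × 15.52/115.3 = 5.05 V.
(Unloaded it would have been 7.99 V.)

V_out ≈ 5.05 V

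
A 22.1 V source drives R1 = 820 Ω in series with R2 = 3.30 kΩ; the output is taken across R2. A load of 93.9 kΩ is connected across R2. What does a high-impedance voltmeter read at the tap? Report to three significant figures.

The load sits in parallel with R2: R2‖R_L = (3300 × 93900) / (3300 + 93900) = 3188 Ω.
V_out = 22.1 × 3188 / (820 + 3188) = 22.1 × 3188/4008 = 17.6 V.

V_out ≈ 17.6 V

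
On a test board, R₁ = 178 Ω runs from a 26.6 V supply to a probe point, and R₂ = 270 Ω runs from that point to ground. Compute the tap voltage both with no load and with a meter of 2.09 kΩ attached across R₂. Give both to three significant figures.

Unloaded: 16.0 V; loaded: 15.2 V

Open-circuit: V = 26.6 × 270/(178 + 270) = 16.0 V.
With the load, R₂ becomes R₂‖R_L = 239.1 Ω, so V = 26.6 × 239.1/417.1 = 15.2 V.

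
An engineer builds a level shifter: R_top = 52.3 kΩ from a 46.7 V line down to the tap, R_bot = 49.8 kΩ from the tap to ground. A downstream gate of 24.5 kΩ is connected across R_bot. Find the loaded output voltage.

The load sits in parallel with R_bot: R_bot‖R_L = (49.8 × 24.5) / (49.8 + 24.5) = 16.42 kΩ.
V_out = 46.7 × 16.42 / (52.3 + 16.42) = 46.7 × 16.42/68.72 = 11.2 V.

V_out ≈ 11.2 V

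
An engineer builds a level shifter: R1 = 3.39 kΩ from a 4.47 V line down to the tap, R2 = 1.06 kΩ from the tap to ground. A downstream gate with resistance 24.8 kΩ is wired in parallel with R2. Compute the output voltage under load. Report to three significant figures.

The load sits in parallel with R2: R2‖R_L = (1.06 × 24.8) / (1.06 + 24.8) = 1.017 kΩ.
V_out = 4.47 × 1.017 / (3.39 + 1.017) = 4.47 × 1.017/4.407 = 1.03 V.

V_out ≈ 1.03 V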